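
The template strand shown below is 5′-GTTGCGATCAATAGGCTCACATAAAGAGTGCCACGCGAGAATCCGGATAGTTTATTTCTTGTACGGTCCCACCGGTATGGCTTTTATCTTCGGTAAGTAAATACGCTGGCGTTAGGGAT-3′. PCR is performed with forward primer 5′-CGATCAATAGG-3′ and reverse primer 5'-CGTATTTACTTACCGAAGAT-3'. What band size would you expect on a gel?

Scanning the template, CGATCAATAGG occurs at positions 5–15; this primer anneals to the bottom strand there with its 3' end pointing downstream.
Reverse complement of the reverse primer: ATCTTCGGTAAGTAAATACG. This occurs on the top strand at positions 86–105.
The product runs from position 5 to position 105, so its length is 105 − 5 + 1 = 101 bp.

101 bp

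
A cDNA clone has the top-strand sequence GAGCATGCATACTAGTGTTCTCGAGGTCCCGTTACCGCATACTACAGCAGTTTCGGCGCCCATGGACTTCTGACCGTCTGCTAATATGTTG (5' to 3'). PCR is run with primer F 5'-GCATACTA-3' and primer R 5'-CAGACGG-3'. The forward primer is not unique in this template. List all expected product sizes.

The forward primer GCATACTA matches the top strand at positions 7–14, 37–44.
The reverse primer's reverse complement is CCGTCTG, matching at positions 74–80.
Each forward site pairs with the reverse site to give a product ending at position 80: sizes 74, 44 bp.

74 bp, 44 bp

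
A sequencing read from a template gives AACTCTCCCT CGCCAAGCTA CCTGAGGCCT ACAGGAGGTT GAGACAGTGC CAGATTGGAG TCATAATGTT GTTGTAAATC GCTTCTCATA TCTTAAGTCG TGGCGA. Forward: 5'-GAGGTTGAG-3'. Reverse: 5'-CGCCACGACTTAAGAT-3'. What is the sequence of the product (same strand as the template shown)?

5'-GAGGTTGAGACAGTGCCAGATTGGAGTCATAATGTTGTTGTAAATCGCTTCTCATATCTTAAGTCGTGGCG-3'

Scanning the template, GAGGTTGAG occurs at positions 35–43; this primer anneals to the bottom strand there with its 3' end pointing downstream.
Reverse complement of the reverse primer: ATCTTAAGTCGTGGCG. This occurs on the top strand at positions 90–105.
The product is the template from position 35 through 105 (71 bp).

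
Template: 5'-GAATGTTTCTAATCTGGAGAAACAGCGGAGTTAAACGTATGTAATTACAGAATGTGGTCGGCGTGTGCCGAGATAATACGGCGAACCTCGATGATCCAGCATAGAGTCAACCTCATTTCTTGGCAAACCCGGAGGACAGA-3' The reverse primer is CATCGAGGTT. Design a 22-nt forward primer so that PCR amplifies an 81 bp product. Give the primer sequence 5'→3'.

The reverse primer's reverse complement AACCTCGATG matches the template at positions 84–93, so the product ends at position 93.
An 81 bp product then starts at position 93 − 81 + 1 = 13.
The forward primer is identical to the top strand there: TCTGGAGAAACAGCGGAGTTAA.

5'-TCTGGAGAAACAGCGGAGTTAA-3'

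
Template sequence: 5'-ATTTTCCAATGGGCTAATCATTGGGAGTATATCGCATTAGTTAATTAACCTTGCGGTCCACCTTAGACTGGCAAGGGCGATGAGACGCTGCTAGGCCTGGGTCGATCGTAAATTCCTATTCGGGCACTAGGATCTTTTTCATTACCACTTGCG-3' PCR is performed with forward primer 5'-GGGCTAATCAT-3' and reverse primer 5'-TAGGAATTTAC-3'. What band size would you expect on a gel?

108 bp

Scanning the template, GGGCTAATCAT occurs at positions 11–21; this primer anneals to the bottom strand there with its 3' end pointing downstream.
The reverse primer's reverse complement is GTAAATTCCTA, which matches the template at positions 108–118.
Amplicon spans positions 11–118: 108 bp.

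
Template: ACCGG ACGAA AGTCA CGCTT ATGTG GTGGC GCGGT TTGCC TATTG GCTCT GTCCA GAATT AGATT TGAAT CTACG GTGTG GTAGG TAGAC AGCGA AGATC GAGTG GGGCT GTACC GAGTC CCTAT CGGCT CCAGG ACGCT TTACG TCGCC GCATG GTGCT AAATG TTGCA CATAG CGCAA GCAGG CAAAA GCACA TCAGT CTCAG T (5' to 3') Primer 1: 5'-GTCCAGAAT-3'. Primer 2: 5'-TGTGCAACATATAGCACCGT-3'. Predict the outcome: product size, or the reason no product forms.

No product — primer 2 has no binding site in the template.

Primer 2 (TGTGCAACATATAGCACCGT) does not match the top strand, and its reverse complement ACGGTGCTATATGTTGCACA does not match either.
With no annealing site for primer 2, no amplification occurs.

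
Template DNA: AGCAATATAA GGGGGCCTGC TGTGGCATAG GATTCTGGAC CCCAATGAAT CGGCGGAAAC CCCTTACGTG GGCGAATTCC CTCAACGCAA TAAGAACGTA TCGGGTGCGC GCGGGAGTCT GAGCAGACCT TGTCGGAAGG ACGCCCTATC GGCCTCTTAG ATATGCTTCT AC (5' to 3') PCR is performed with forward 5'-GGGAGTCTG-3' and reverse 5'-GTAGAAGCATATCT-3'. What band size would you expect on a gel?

60 bp

Scanning the template, GGGAGTCTG occurs at positions 113–121; this primer anneals to the bottom strand there with its 3' end pointing downstream.
Reverse complement of the reverse primer: AGATATGCTTCTAC. This occurs on the top strand at positions 159–172.
Amplicon spans positions 113–172: 60 bp.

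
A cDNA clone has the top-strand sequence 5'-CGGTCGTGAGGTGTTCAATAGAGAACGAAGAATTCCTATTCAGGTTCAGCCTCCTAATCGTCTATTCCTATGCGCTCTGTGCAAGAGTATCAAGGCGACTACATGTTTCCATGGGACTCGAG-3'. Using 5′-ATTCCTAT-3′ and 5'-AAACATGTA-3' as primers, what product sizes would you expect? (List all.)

The forward primer ATTCCTAT matches the top strand at positions 32–39, 64–71.
The reverse primer's reverse complement is TACATGTTT, matching at positions 100–108.
Each forward site pairs with the reverse site to give a product ending at position 108: sizes 77, 45 bp.

77 bp, 45 bp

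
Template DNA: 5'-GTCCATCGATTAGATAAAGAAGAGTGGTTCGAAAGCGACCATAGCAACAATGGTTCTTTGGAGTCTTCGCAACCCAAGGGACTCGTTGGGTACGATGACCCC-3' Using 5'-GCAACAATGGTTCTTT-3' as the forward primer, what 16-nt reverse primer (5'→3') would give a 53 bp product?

5'-ATCGTACCCAACGAGT-3'

The forward primer binds at positions 44–59, so a 53 bp product ends at position 44 + 53 − 1 = 96.
The reverse primer anneals to the top strand over positions 81–96, i.e. to ACTCGTTGGGTACGAT.
Its sequence written 5'→3' is the reverse complement: ATCGTACCCAACGAGT.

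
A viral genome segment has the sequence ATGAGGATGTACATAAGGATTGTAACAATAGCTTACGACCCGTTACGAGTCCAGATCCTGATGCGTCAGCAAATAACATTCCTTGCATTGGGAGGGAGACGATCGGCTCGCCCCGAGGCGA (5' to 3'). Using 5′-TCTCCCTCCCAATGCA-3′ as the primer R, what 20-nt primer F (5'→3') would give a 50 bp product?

The reverse primer's reverse complement TGCATTGGGAGGGAGA matches the template at positions 84–99, so the product ends at position 99.
A 50 bp product then starts at position 99 − 50 + 1 = 50.
The forward primer is identical to the top strand there: TCCAGATCCTGATGCGTCAG.

5'-TCCAGATCCTGATGCGTCAG-3'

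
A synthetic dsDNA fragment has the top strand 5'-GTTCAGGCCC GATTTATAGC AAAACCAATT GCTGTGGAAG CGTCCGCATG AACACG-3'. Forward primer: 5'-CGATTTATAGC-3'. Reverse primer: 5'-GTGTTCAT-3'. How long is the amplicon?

Scanning the template, CGATTTATAGC occurs at positions 10–20; this primer anneals to the bottom strand there with its 3' end pointing downstream.
Taking the reverse complement of GTGTTCAT gives ATGAACAC, found at positions 48–55 on the template; the primer anneals here to the top strand with its 3' end pointing upstream.
Product length = (reverse-primer end) − (forward-primer start) + 1 = 55 − 10 + 1 = 46 bp.

46 bp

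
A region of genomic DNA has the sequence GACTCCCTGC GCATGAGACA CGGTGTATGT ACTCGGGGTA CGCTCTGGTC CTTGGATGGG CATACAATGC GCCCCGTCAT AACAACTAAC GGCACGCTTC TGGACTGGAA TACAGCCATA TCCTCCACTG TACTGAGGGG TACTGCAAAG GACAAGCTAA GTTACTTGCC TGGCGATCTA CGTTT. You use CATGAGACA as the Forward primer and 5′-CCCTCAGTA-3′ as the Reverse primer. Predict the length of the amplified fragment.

128 bp

The forward primer matches the template at positions 12–20.
Taking the reverse complement of CCCTCAGTA gives TACTGAGGG, found at positions 131–139 on the template; the primer anneals here to the top strand with its 3' end pointing upstream.
Amplicon spans positions 12–139: 128 bp.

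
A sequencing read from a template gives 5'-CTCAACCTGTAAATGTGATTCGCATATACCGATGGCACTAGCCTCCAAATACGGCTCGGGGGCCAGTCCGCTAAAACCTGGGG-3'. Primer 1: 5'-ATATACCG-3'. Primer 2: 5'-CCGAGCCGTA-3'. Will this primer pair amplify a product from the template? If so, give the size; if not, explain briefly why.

Yes — a 36 bp product.

Primer 1 (ATATACCG) matches the top strand at positions 24–31; it acts as a forward primer.
Primer 2's reverse complement is TACGGCTCGG, matching the top strand at positions 50–59; it acts as a reverse primer.
The 3' ends face each other across positions 24–59, giving a 36 bp product.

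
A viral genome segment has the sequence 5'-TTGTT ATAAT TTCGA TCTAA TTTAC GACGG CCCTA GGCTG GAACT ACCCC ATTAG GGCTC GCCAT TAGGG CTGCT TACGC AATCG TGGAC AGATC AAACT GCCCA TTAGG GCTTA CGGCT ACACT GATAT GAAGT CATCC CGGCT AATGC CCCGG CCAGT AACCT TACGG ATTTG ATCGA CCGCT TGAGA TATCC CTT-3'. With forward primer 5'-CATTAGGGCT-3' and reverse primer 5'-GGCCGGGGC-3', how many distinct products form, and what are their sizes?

Three products: 108 bp, 95 bp, 54 bp

The forward primer CATTAGGGCT matches the top strand at positions 50–59, 63–72, 104–113.
The reverse primer's reverse complement is GCCCCGGCC, matching at positions 149–157.
Each forward site pairs with the reverse site to give a product ending at position 157: sizes 108, 95, 54 bp.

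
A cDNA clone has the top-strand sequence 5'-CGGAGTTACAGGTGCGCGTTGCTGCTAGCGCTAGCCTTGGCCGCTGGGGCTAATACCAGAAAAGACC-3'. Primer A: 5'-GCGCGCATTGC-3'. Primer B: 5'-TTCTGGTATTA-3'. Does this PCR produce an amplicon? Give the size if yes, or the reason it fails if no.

No product — primer A has no binding site in the template.

Primer A (GCGCGCATTGC) does not match the top strand, and its reverse complement GCAATGCGCGC does not match either.
With no annealing site for primer A, no amplification occurs.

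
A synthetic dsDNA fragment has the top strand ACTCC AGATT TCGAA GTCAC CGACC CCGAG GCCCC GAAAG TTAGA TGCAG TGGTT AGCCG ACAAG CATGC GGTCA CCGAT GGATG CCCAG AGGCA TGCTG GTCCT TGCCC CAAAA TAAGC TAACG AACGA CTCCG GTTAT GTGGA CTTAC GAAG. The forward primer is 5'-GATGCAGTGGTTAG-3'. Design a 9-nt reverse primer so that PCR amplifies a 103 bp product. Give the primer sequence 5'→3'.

The forward primer binds at positions 44–57, so a 103 bp product ends at position 44 + 103 − 1 = 146.
The reverse primer anneals to the top strand over positions 138–146, i.e. to TATGTGGAC.
Its sequence written 5'→3' is the reverse complement: GTCCACATA.

5'-GTCCACATA-3'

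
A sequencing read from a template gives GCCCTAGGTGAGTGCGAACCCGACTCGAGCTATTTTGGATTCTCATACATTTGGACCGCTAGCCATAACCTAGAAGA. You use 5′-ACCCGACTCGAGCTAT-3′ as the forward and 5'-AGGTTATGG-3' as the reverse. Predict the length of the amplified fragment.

Forward primer ACCCGACTCGAGCTAT is found on the top strand at positions 18–33.
The reverse primer's reverse complement is CCATAACCT, which matches the template at positions 63–71.
Product length = (reverse-primer end) − (forward-primer start) + 1 = 71 − 18 + 1 = 54 bp.

54 bp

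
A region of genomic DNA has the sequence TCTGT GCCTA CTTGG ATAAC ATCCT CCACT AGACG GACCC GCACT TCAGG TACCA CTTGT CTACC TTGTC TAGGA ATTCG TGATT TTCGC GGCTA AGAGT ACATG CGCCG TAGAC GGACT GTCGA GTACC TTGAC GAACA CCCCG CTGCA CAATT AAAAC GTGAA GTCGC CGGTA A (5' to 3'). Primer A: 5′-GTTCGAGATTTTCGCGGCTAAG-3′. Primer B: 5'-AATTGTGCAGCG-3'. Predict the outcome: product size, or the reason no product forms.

No product — primer A has no binding site in the template.

Primer A (GTTCGAGATTTTCGCGGCTAAG) does not match the top strand, and its reverse complement CTTAGCCGCGAAAATCTCGAAC does not match either.
With no annealing site for primer A, no amplification occurs.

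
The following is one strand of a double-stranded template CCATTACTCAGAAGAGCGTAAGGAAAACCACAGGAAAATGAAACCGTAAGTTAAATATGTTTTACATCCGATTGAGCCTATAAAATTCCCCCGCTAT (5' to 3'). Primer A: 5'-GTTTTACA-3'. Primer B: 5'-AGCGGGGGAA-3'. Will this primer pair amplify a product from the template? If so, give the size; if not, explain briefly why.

Yes — a 37 bp product.

Primer A (GTTTTACA) matches the top strand at positions 59–66; it acts as a forward primer.
Primer B's reverse complement is TTCCCCCGCT, matching the top strand at positions 86–95; it acts as a reverse primer.
The 3' ends face each other across positions 59–95, giving a 37 bp product.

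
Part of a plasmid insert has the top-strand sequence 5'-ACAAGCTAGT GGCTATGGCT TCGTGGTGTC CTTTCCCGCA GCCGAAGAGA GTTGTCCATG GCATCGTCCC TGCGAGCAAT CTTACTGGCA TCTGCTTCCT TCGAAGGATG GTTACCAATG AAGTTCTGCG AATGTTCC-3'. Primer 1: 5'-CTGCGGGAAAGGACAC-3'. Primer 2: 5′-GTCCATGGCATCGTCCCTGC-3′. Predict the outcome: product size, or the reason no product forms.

Primer 1 (CTGCGGGAAAGGACAC) has reverse complement GTGTCCTTTCCCGCAG, which matches the top strand at positions 26–41; primer 1 anneals to the top strand there with its 3' end pointing upstream toward position 26.
Primer 2 (GTCCATGGCATCGTCCCTGC) matches the top strand directly at positions 54–73; it anneals to the bottom strand with its 3' end pointing downstream toward position 73.
The 3' ends diverge (primer 1 extends toward position 1, primer 2 toward position 138), so the primers never converge on a shared product.

No product — the primers' 3' ends point away from each other.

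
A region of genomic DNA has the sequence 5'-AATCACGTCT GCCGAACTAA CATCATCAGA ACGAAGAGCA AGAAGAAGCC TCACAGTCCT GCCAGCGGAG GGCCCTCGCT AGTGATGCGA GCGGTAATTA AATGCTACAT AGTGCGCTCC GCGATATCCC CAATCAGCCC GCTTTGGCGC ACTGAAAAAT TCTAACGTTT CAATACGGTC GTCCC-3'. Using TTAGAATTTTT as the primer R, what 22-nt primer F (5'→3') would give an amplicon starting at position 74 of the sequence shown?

5'-CCTCGCTAGTGATGCGAGCGGT-3'

The reverse primer's reverse complement AAAAATTCTAA matches the template at positions 155–165; the product starts at position 74.
The forward primer is identical to the top strand over positions 74–95: CCTCGCTAGTGATGCGAGCGGT.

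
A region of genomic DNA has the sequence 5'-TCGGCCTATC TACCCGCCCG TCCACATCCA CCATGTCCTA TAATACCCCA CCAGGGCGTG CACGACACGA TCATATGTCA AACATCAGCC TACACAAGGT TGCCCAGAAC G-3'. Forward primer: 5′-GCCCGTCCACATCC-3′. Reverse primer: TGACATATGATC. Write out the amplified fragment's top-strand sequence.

5'-GCCCGTCCACATCCACCATGTCCTATAATACCCCACCAGGGCGTGCACGACACGATCATATGTCA-3'

Forward primer GCCCGTCCACATCC is found on the top strand at positions 16–29.
Reverse complement of the reverse primer: GATCATATGTCA. This occurs on the top strand at positions 69–80.
The product is the template from position 16 through 80 (65 bp).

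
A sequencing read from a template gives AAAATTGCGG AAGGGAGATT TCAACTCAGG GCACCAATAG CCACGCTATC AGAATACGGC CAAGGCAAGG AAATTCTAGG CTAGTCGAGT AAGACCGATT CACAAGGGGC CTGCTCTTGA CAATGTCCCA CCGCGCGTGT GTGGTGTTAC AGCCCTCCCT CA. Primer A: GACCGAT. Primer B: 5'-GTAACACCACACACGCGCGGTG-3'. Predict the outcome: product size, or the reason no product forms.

Primer A (GACCGAT) matches the top strand at positions 93–99; it acts as a forward primer.
Primer B's reverse complement is CACCGCGCGTGTGTGGTGTTAC, matching the top strand at positions 129–150; it acts as a reverse primer.
The 3' ends face each other across positions 93–150, giving a 58 bp product.

Yes — a 58 bp product.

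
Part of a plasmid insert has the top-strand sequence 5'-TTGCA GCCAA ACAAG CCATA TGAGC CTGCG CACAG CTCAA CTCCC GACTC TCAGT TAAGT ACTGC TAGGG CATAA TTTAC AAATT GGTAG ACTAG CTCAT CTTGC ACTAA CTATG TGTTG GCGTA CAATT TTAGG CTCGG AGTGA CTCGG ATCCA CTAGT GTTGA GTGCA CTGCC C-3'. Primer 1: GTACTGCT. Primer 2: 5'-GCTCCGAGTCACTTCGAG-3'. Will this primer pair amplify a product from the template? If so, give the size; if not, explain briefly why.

No product — primer 2 has no binding site in the template.

Primer 2 (GCTCCGAGTCACTTCGAG) does not match the top strand, and its reverse complement CTCGAAGTGACTCGGAGC does not match either.
With no annealing site for primer 2, no amplification occurs.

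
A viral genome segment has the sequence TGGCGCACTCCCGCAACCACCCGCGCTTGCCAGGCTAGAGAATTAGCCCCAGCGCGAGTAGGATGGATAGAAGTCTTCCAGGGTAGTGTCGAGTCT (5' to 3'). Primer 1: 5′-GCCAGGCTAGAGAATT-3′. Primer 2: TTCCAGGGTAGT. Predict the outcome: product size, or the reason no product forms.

No product — both primers anneal to the same strand and extend in the same direction.

Primer 1 (GCCAGGCTAGAGAATT) matches the top strand at positions 29–44 (3' end points downstream).
Primer 2 (TTCCAGGGTAGT) also matches the top strand directly, at positions 76–87 — its reverse complement ACTACCCTGGAA is not present.
Both primers anneal to the bottom strand with 3' ends pointing the same way, so neither can prime synthesis back toward the other.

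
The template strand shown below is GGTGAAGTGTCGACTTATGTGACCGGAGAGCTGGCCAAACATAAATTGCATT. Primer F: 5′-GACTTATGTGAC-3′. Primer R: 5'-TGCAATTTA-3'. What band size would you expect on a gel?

39 bp

Scanning the template, GACTTATGTGAC occurs at positions 12–23; this primer anneals to the bottom strand there with its 3' end pointing downstream.
Reverse complement of the reverse primer: TAAATTGCA. This occurs on the top strand at positions 42–50.
The product runs from position 12 to position 50, so its length is 50 − 12 + 1 = 39 bp.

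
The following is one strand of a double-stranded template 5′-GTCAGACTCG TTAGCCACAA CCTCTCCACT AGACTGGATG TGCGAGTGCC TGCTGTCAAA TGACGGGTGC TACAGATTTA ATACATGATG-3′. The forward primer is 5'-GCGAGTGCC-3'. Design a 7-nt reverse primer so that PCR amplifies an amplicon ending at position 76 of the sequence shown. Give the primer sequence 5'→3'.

The forward primer binds at positions 42–50; the product's 3' end on the top strand is position 76.
The reverse primer anneals to the top strand over positions 70–76, i.e. to CTACAGA.
Its sequence written 5'→3' is the reverse complement: TCTGTAG.

5'-TCTGTAG-3'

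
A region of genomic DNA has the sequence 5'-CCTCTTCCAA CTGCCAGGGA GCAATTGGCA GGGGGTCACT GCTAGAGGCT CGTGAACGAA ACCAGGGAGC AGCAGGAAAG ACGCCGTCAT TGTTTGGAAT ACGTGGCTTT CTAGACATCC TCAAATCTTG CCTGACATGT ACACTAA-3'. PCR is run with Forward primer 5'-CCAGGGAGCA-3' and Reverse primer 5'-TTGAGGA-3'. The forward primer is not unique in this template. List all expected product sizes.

111 bp, 63 bp

The forward primer CCAGGGAGCA matches the top strand at positions 14–23, 62–71.
The reverse primer's reverse complement is TCCTCAA, matching at positions 118–124.
Each forward site pairs with the reverse site to give a product ending at position 124: sizes 111, 63 bp.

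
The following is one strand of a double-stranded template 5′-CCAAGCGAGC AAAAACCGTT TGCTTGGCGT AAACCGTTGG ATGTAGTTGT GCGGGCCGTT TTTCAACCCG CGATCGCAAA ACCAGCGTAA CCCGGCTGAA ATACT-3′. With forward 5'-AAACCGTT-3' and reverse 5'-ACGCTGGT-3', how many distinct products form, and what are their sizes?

Two products: 76 bp, 58 bp

The forward primer AAACCGTT matches the top strand at positions 13–20, 31–38.
The reverse primer's reverse complement is ACCAGCGT, matching at positions 81–88.
Each forward site pairs with the reverse site to give a product ending at position 88: sizes 76, 58 bp.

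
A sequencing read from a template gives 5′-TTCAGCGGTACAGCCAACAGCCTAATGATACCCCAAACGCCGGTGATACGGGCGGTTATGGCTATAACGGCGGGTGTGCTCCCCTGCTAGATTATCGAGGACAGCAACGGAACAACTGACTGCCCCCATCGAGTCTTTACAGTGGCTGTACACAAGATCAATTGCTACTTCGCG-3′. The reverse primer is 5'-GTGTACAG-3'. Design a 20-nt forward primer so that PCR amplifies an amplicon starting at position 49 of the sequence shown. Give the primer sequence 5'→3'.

The reverse primer's reverse complement CTGTACAC matches the template at positions 146–153; the product starts at position 49.
The forward primer is identical to the top strand over positions 49–68: CGGGCGGTTATGGCTATAAC.

5'-CGGGCGGTTATGGCTATAAC-3'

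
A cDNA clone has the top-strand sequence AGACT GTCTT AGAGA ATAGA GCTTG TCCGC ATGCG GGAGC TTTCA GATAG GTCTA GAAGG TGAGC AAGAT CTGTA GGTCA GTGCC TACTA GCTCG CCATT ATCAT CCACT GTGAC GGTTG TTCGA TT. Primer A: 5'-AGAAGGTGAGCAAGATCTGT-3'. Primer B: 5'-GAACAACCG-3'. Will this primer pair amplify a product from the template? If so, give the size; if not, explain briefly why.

Yes — a 69 bp product.

Primer A (AGAAGGTGAGCAAGATCTGT) matches the top strand at positions 55–74; it acts as a forward primer.
Primer B's reverse complement is CGGTTGTTC, matching the top strand at positions 115–123; it acts as a reverse primer.
The 3' ends face each other across positions 55–123, giving a 69 bp product.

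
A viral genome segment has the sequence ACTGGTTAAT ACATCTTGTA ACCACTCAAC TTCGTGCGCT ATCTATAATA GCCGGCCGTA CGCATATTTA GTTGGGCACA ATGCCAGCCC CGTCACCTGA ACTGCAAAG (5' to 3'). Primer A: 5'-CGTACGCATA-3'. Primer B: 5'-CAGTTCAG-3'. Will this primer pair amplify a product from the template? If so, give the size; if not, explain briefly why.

Yes — a 48 bp product.

Primer A (CGTACGCATA) matches the top strand at positions 57–66; it acts as a forward primer.
Primer B's reverse complement is CTGAACTG, matching the top strand at positions 97–104; it acts as a reverse primer.
The 3' ends face each other across positions 57–104, giving a 48 bp product.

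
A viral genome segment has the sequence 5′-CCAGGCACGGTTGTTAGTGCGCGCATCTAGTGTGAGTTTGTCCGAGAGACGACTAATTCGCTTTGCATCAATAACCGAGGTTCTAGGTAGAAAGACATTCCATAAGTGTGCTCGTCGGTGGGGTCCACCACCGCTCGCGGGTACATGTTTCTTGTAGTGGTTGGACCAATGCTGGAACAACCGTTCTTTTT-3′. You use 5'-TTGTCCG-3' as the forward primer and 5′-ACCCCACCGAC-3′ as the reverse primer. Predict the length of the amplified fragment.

Scanning the template, TTGTCCG occurs at positions 38–44; this primer anneals to the bottom strand there with its 3' end pointing downstream.
The reverse primer's reverse complement is GTCGGTGGGGT, which matches the template at positions 114–124.
Amplicon spans positions 38–124: 87 bp.

87 bp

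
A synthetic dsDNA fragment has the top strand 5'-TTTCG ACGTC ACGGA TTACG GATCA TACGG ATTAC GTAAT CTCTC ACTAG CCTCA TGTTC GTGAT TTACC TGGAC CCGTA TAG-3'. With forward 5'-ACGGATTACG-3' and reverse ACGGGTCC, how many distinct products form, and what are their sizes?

Two products: 69 bp, 53 bp

The forward primer ACGGATTACG matches the top strand at positions 11–20, 27–36.
The reverse primer's reverse complement is GGACCCGT, matching at positions 72–79.
Each forward site pairs with the reverse site to give a product ending at position 79: sizes 69, 53 bp.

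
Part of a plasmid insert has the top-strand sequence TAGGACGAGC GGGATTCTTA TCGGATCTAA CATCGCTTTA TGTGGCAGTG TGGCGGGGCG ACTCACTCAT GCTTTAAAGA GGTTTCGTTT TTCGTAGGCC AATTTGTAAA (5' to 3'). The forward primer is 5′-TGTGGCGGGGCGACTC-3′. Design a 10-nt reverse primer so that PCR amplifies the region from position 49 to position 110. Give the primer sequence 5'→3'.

5'-TTTACAAATT-3'

The product's 3' end on the top strand is position 110.
The reverse primer anneals to the top strand over positions 101–110, i.e. to AATTTGTAAA.
Its sequence written 5'→3' is the reverse complement: TTTACAAATT.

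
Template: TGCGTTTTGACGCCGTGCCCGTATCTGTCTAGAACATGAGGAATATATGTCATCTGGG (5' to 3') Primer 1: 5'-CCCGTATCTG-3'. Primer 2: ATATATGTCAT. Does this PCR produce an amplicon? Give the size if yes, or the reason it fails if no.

No product — both primers anneal to the same strand and extend in the same direction.

Primer 1 (CCCGTATCTG) matches the top strand at positions 18–27 (3' end points downstream).
Primer 2 (ATATATGTCAT) also matches the top strand directly, at positions 43–53 — its reverse complement ATGACATATAT is not present.
Both primers anneal to the bottom strand with 3' ends pointing the same way, so neither can prime synthesis back toward the other.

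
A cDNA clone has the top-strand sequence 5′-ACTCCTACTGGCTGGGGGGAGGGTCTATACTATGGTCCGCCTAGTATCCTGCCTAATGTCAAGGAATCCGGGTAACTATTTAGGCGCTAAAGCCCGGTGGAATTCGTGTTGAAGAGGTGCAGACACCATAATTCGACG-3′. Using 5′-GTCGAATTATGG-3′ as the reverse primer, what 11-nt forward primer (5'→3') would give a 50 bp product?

The reverse primer's reverse complement CCATAATTCGAC matches the template at positions 126–137, so the product ends at position 137.
A 50 bp product then starts at position 137 − 50 + 1 = 88.
The forward primer is identical to the top strand there: TAAAGCCCGGT.

5'-TAAAGCCCGGT-3'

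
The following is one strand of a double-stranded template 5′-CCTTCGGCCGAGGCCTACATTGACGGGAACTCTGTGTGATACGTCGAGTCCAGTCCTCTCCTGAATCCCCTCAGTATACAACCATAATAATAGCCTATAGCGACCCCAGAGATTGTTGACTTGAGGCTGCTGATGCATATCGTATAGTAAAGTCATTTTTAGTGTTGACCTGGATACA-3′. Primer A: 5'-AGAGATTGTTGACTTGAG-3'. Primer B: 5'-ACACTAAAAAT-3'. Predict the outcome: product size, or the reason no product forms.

Primer A (AGAGATTGTTGACTTGAG) matches the top strand at positions 108–125; it acts as a forward primer.
Primer B's reverse complement is ATTTTTAGTGT, matching the top strand at positions 155–165; it acts as a reverse primer.
The 3' ends face each other across positions 108–165, giving a 58 bp product.

Yes — a 58 bp product.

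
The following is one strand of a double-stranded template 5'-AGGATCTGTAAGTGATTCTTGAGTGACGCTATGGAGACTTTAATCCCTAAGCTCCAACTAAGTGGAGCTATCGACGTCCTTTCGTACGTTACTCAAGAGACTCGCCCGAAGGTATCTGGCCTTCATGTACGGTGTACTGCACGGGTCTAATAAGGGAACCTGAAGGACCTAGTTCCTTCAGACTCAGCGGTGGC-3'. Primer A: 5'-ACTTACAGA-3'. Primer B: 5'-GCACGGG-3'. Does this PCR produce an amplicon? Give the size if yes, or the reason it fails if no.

No product — the primers' 3' ends point away from each other.

Primer A (ACTTACAGA) has reverse complement TCTGTAAGT, which matches the top strand at positions 5–13; primer A anneals to the top strand there with its 3' end pointing upstream toward position 5.
Primer B (GCACGGG) matches the top strand directly at positions 139–145; it anneals to the bottom strand with its 3' end pointing downstream toward position 145.
The 3' ends diverge (primer A extends toward position 1, primer B toward position 194), so the primers never converge on a shared product.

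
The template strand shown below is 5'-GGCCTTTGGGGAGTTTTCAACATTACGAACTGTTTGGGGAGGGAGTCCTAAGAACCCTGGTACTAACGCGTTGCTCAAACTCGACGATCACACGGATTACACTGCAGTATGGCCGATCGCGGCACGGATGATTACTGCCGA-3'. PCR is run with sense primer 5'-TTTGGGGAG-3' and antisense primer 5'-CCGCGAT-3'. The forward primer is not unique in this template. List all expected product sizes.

The forward primer TTTGGGGAG matches the top strand at positions 5–13, 33–41.
The reverse primer's reverse complement is ATCGCGG, matching at positions 116–122.
Each forward site pairs with the reverse site to give a product ending at position 122: sizes 118, 90 bp.

118 bp, 90 bp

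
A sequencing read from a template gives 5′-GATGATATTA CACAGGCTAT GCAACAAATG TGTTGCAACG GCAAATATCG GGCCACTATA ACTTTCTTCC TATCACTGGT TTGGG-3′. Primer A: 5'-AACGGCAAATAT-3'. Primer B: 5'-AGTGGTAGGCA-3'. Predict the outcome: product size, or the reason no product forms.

No product — primer B has no binding site in the template.

Primer B (AGTGGTAGGCA) does not match the top strand, and its reverse complement TGCCTACCACT does not match either.
With no annealing site for primer B, no amplification occurs.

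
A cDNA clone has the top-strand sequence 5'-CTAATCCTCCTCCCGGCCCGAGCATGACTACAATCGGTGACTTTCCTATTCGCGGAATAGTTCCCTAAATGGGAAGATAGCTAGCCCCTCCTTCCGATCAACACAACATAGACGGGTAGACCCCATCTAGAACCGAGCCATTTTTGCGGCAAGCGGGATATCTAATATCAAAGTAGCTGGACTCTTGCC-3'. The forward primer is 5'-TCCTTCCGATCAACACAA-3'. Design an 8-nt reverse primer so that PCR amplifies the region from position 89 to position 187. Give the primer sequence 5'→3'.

The product's 3' end on the top strand is position 187.
The reverse primer anneals to the top strand over positions 180–187, i.e. to GACTCTTG.
Its sequence written 5'→3' is the reverse complement: CAAGAGTC.

5'-CAAGAGTC-3'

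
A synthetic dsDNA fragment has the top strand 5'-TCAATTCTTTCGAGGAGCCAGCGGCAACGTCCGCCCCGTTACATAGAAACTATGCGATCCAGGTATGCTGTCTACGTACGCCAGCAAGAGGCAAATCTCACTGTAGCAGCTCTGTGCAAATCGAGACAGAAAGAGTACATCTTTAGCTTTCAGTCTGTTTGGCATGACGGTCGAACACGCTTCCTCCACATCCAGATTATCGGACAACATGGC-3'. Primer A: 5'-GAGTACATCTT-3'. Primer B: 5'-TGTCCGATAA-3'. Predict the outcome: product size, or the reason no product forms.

Yes — a 74 bp product.

Primer A (GAGTACATCTT) matches the top strand at positions 133–143; it acts as a forward primer.
Primer B's reverse complement is TTATCGGACA, matching the top strand at positions 197–206; it acts as a reverse primer.
The 3' ends face each other across positions 133–206, giving a 74 bp product.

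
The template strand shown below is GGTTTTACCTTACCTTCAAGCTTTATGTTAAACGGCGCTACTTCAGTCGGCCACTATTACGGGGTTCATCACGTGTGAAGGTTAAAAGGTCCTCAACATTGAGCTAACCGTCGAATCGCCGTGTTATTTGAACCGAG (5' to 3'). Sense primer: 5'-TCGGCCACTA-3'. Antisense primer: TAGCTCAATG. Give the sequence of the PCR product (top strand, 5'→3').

Forward primer TCGGCCACTA is found on the top strand at positions 47–56.
The reverse primer's reverse complement is CATTGAGCTA, which matches the template at positions 97–106.
The product is the template from position 47 through 106 (60 bp).

5'-TCGGCCACTATTACGGGGTTCATCACGTGTGAAGGTTAAAAGGTCCTCAACATTGAGCTA-3'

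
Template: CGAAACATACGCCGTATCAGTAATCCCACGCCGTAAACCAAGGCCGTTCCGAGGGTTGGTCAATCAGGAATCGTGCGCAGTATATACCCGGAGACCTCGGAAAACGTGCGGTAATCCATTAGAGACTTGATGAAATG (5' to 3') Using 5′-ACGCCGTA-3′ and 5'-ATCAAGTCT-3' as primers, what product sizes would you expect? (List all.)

123 bp, 104 bp

The forward primer ACGCCGTA matches the top strand at positions 9–16, 28–35.
The reverse primer's reverse complement is AGACTTGAT, matching at positions 123–131.
Each forward site pairs with the reverse site to give a product ending at position 131: sizes 123, 104 bp.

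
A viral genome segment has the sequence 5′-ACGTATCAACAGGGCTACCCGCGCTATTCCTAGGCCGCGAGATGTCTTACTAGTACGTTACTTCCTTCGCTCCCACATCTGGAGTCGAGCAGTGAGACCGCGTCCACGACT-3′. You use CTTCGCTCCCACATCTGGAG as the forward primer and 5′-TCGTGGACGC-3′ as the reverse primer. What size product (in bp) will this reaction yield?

45 bp

Forward primer CTTCGCTCCCACATCTGGAG is found on the top strand at positions 65–84.
Reverse complement of the reverse primer: GCGTCCACGA. This occurs on the top strand at positions 100–109.
The product runs from position 65 to position 109, so its length is 109 − 65 + 1 = 45 bp.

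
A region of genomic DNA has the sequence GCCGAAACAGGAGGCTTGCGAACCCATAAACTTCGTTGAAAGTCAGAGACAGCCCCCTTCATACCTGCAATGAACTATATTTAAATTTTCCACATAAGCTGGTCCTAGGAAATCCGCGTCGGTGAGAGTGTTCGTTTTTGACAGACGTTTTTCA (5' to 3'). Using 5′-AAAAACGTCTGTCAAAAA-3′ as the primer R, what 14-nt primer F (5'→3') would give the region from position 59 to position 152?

5'-TCATACCTGCAATG-3'

The reverse primer's reverse complement TTTTTGACAGACGTTTTT matches the template at positions 135–152; the product starts at position 59.
The forward primer is identical to the top strand over positions 59–72: TCATACCTGCAATG.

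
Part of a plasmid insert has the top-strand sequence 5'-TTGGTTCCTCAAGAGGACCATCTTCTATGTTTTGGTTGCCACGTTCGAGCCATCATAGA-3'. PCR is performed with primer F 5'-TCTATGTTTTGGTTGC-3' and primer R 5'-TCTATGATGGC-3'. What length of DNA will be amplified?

36 bp

Forward primer TCTATGTTTTGGTTGC is found on the top strand at positions 24–39.
Reverse complement of the reverse primer: GCCATCATAGA. This occurs on the top strand at positions 49–59.
The product runs from position 24 to position 59, so its length is 59 − 24 + 1 = 36 bp.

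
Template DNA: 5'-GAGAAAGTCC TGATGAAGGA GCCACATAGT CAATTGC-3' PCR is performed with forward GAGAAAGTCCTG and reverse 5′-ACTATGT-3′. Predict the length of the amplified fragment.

Forward primer GAGAAAGTCCTG is found on the top strand at positions 1–12.
The reverse primer's reverse complement is ACATAGT, which matches the template at positions 24–30.
The product runs from position 1 to position 30, so its length is 30 − 1 + 1 = 30 bp.

30 bp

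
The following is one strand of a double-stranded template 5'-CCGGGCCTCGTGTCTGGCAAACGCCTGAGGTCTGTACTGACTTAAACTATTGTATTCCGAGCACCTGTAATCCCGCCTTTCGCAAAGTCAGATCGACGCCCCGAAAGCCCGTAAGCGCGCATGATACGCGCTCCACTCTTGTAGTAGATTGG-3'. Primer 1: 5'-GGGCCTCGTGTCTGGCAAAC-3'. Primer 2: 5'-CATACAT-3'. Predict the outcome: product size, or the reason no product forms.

No product — primer 2 has no binding site in the template.

Primer 2 (CATACAT) does not match the top strand, and its reverse complement ATGTATG does not match either.
With no annealing site for primer 2, no amplification occurs.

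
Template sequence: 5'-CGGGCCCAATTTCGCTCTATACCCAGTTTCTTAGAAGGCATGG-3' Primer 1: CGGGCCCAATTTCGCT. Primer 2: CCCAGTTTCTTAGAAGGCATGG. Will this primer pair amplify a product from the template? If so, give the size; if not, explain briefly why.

Primer 1 (CGGGCCCAATTTCGCT) matches the top strand at positions 1–16 (3' end points downstream).
Primer 2 (CCCAGTTTCTTAGAAGGCATGG) also matches the top strand directly, at positions 22–43 — its reverse complement CCATGCCTTCTAAGAAACTGGG is not present.
Both primers anneal to the bottom strand with 3' ends pointing the same way, so neither can prime synthesis back toward the other.

No product — both primers anneal to the same strand and extend in the same direction.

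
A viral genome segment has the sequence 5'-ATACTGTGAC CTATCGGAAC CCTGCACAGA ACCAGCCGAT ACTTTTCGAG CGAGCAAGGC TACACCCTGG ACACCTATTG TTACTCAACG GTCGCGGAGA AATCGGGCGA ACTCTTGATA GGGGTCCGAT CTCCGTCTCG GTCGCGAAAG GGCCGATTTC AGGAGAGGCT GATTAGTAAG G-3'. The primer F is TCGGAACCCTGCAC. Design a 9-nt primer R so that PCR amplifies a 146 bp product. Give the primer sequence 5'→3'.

The forward primer binds at positions 14–27, so a 146 bp product ends at position 14 + 146 − 1 = 159.
The reverse primer anneals to the top strand over positions 151–159, i.e. to GGCCGATTT.
Its sequence written 5'→3' is the reverse complement: AAATCGGCC.

5'-AAATCGGCC-3'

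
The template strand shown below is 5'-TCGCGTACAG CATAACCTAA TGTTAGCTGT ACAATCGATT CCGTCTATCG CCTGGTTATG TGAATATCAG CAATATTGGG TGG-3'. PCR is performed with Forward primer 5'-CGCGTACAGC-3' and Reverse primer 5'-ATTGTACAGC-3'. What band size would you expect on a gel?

34 bp

Forward primer CGCGTACAGC is found on the top strand at positions 2–11.
The reverse primer's reverse complement is GCTGTACAAT, which matches the template at positions 26–35.
Amplicon spans positions 2–35: 34 bp.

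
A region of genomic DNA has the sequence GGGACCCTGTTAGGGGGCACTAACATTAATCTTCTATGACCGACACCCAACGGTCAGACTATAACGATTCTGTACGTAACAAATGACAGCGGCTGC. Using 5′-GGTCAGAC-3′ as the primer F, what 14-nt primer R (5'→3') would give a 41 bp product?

The forward primer binds at positions 52–59, so a 41 bp product ends at position 52 + 41 − 1 = 92.
The reverse primer anneals to the top strand over positions 79–92, i.e. to ACAAATGACAGCGG.
Its sequence written 5'→3' is the reverse complement: CCGCTGTCATTTGT.

5'-CCGCTGTCATTTGT-3'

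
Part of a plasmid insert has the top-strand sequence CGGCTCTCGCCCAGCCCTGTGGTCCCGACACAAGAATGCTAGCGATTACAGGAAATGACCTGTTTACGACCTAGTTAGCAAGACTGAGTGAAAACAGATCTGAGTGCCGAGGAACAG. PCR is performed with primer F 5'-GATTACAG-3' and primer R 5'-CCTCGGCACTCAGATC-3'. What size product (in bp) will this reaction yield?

69 bp

Scanning the template, GATTACAG occurs at positions 44–51; this primer anneals to the bottom strand there with its 3' end pointing downstream.
Taking the reverse complement of CCTCGGCACTCAGATC gives GATCTGAGTGCCGAGG, found at positions 97–112 on the template; the primer anneals here to the top strand with its 3' end pointing upstream.
Product length = (reverse-primer end) − (forward-primer start) + 1 = 112 − 44 + 1 = 69 bp.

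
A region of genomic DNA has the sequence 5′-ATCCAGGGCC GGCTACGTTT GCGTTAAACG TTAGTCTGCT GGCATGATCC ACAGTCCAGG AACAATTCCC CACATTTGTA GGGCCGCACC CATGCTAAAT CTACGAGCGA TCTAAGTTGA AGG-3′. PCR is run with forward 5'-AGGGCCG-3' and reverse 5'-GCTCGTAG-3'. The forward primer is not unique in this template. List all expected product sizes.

104 bp, 29 bp

The forward primer AGGGCCG matches the top strand at positions 5–11, 80–86.
The reverse primer's reverse complement is CTACGAGC, matching at positions 101–108.
Each forward site pairs with the reverse site to give a product ending at position 108: sizes 104, 29 bp.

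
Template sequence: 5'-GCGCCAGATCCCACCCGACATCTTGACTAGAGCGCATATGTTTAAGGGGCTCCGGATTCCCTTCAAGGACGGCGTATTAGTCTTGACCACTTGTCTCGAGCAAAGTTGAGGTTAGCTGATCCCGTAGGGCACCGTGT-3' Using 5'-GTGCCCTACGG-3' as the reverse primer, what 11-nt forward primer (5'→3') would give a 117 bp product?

5'-CGACATCTTGA-3'

The reverse primer's reverse complement CCGTAGGGCAC matches the template at positions 122–132, so the product ends at position 132.
A 117 bp product then starts at position 132 − 117 + 1 = 16.
The forward primer is identical to the top strand there: CGACATCTTGA.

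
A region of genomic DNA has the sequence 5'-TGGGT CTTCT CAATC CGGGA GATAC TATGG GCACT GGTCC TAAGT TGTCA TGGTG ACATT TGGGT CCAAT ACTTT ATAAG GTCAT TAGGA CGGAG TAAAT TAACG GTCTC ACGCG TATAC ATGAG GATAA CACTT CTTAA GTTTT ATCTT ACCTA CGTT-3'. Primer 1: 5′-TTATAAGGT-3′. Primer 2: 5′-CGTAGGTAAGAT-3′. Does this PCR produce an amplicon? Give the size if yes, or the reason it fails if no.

Yes — an 84 bp product.

Primer 1 (TTATAAGGT) matches the top strand at positions 74–82; it acts as a forward primer.
Primer 2's reverse complement is ATCTTACCTACG, matching the top strand at positions 146–157; it acts as a reverse primer.
The 3' ends face each other across positions 74–157, giving an 84 bp product.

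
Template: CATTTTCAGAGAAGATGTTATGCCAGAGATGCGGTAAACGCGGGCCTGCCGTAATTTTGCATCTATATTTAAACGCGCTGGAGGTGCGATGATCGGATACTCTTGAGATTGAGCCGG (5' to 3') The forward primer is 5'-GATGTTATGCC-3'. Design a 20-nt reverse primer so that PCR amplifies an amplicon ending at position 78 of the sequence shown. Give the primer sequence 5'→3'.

The forward primer binds at positions 14–24; the product's 3' end on the top strand is position 78.
The reverse primer anneals to the top strand over positions 59–78, i.e. to GCATCTATATTTAAACGCGC.
Its sequence written 5'→3' is the reverse complement: GCGCGTTTAAATATAGATGC.

5'-GCGCGTTTAAATATAGATGC-3'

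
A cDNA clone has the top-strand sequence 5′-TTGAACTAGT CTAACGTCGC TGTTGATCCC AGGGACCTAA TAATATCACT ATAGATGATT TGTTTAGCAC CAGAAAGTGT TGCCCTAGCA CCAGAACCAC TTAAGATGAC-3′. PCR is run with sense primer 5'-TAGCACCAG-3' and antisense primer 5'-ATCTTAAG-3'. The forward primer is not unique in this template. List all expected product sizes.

43 bp, 22 bp

The forward primer TAGCACCAG matches the top strand at positions 65–73, 86–94.
The reverse primer's reverse complement is CTTAAGAT, matching at positions 100–107.
Each forward site pairs with the reverse site to give a product ending at position 107: sizes 43, 22 bp.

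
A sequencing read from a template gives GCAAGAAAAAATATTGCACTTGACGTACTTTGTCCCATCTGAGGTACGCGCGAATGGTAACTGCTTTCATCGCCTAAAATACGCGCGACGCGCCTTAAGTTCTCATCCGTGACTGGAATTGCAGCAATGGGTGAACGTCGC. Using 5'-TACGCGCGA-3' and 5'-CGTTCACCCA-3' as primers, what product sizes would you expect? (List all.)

The forward primer TACGCGCGA matches the top strand at positions 45–53, 80–88.
The reverse primer's reverse complement is TGGGTGAACG, matching at positions 128–137.
Each forward site pairs with the reverse site to give a product ending at position 137: sizes 93, 58 bp.

93 bp, 58 bp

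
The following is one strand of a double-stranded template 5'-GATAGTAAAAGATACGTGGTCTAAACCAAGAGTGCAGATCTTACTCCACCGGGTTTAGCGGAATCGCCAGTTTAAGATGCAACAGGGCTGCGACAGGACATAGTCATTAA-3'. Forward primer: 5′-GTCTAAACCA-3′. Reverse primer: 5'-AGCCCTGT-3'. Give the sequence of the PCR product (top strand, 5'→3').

5'-GTCTAAACCAAGAGTGCAGATCTTACTCCACCGGGTTTAGCGGAATCGCCAGTTTAAGATGCAACAGGGCT-3'

Scanning the template, GTCTAAACCA occurs at positions 19–28; this primer anneals to the bottom strand there with its 3' end pointing downstream.
Reverse complement of the reverse primer: ACAGGGCT. This occurs on the top strand at positions 82–89.
The product is the template from position 19 through 89 (71 bp).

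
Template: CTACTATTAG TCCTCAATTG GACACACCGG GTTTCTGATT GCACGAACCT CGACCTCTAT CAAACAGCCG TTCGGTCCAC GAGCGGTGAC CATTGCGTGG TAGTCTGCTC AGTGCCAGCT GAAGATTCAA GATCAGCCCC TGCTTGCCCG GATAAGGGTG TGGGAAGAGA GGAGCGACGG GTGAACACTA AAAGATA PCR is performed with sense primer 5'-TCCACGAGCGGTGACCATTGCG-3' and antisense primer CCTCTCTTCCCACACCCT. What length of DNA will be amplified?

97 bp

Forward primer TCCACGAGCGGTGACCATTGCG is found on the top strand at positions 76–97.
The reverse primer's reverse complement is AGGGTGTGGGAAGAGAGG, which matches the template at positions 155–172.
Product length = (reverse-primer end) − (forward-primer start) + 1 = 172 − 76 + 1 = 97 bp.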